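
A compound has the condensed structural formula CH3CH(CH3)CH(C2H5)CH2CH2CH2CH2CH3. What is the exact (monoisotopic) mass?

156.1878

Atom tally by fragment:
  CH3 → C:1 H:3
  CH(CH3) → C:2 H:4
  CH(C2H5) → C:3 H:6
  CH2 → C:1 H:2
  CH2 → C:1 H:2
  CH2 → C:1 H:2
  CH2 → C:1 H:2
  CH3 → C:1 H:3
Element totals:
  C: 11
  H: 24
Molecular formula: C11H24.
  M = 11(12.0) + 24(1.007825)
    = 132.000000 + 24.187800 = 156.187800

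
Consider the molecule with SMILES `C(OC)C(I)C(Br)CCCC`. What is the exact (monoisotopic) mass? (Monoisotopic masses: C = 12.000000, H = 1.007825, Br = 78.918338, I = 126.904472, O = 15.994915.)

Atom tally by fragment:
  CH3OCH2 → C:2 H:5 O:1
  CH(I) → C:1 H:1 I:1
  CH(Br) → C:1 H:1 Br:1
  CH2 → C:1 H:2
  CH2 → C:1 H:2
  CH2 → C:1 H:2
  CH3 → C:1 H:3
Element totals:
  C: 8
  H: 16
  Br: 1
  I: 1
  O: 1
Molecular formula: C8H16BrIO.
  M = 8(12.0) + 16(1.007825) + 78.918338 + 126.904472 + 15.994915
    = 96.000000 + 16.125200 + 78.918338 + 126.904472 + 15.994915 = 333.942925

333.9429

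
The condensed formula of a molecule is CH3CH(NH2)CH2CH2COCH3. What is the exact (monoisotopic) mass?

115.0997

Element totals:
  C: 6
  H: 13
  N: 1
  O: 1
Molecular formula: C6H13NO.
  M = 6(12.0) + 13(1.007825) + 14.003074 + 15.994915
    = 72.000000 + 13.101725 + 14.003074 + 15.994915 = 115.099714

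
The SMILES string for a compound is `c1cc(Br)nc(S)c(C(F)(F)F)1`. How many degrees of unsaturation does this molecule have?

Atom tally by fragment:
  pyridine ring core → C:5 H:5 N:1
  (− 3 ring H displaced by substituents)
  + Br → Br:1
  + SH → S:1 H:1
  + CF3 → C:1 F:3
Element totals:
  C: 6
  H: 3
  Br: 1
  F: 3
  N: 1
  S: 1
Molecular formula: C6H3BrF3NS.
DoU = (2C + 2 + N − H − X) / 2 = (2·6 + 2 + 1 − 3 − 4) / 2 = 4.

4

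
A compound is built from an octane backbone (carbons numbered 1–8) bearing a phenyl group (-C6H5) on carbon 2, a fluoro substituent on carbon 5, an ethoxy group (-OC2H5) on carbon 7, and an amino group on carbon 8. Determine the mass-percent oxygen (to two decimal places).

5.98%

Atom tally by fragment:
  CH3 → C:1 H:3
  CH(C6H5) → C:7 H:6
  CH2 → C:1 H:2
  CH2 → C:1 H:2
  CH(F) → C:1 H:1 F:1
  CH2 → C:1 H:2
  CH(OC2H5) → C:3 H:6 O:1
  CH2NH2 → C:1 H:4 N:1
Element totals:
  C: 16
  H: 26
  F: 1
  N: 1
  O: 1
Molecular formula: C16H26FNO.
Molar mass = 267.388 g/mol.
Mass from O: 1 × 15.999 = 15.999 g/mol.
%O = 15.999 / 267.388 × 100 = 5.98%.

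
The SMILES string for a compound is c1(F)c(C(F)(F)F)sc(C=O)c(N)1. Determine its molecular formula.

Atom tally by fragment:
  thiophene ring core → C:4 H:4 S:1
  (− 4 ring H displaced by substituents)
  + F → F:1
  + CF3 → C:1 F:3
  + CHO → C:1 H:1 O:1
  + NH2 → N:1 H:2
Element totals:
  C: 6
  H: 3
  F: 4
  N: 1
  O: 1
  S: 1

C6H3F4NOS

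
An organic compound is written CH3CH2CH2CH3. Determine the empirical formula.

C2H5

Element totals:
  C: 4
  H: 10
Molecular formula: C4H10.
gcd of subscripts = 2; dividing each by 2:
  C: 4/2 = 2
  H: 10/2 = 5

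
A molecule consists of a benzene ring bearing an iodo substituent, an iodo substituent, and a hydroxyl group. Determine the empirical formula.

C6H4I2O

Atom tally by fragment:
  benzene ring core → C:6 H:6
  (− 3 ring H displaced by substituents)
  + I → I:1
  + I → I:1
  + OH → O:1 H:1
Element totals:
  C: 6
  H: 4
  I: 2
  O: 1
Molecular formula: C6H4I2O.
gcd of subscripts (6, 4, 2, 1) = 1, so the empirical formula equals the molecular formula.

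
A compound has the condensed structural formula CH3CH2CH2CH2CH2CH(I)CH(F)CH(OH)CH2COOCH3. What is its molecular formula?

C11H20FIO3

Element totals:
  C: 11
  H: 20
  F: 1
  I: 1
  O: 3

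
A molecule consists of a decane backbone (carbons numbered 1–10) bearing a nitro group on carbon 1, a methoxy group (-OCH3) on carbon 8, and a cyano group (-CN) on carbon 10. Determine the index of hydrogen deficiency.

Atom tally by fragment:
  O2NCH2 → C:1 H:2 N:1 O:2
  CH2 → C:1 H:2
  CH2 → C:1 H:2
  CH2 → C:1 H:2
  CH2 → C:1 H:2
  CH2 → C:1 H:2
  CH2 → C:1 H:2
  CH(OCH3) → C:2 H:4 O:1
  CH2 → C:1 H:2
  CH2CN → C:2 H:2 N:1
Element totals:
  C: 12
  H: 22
  N: 2
  O: 3
Molecular formula: C12H22N2O3.
DoU = (2C + 2 + N − H − X) / 2 = (2·12 + 2 + 2 − 22 − 0) / 2 = 3.

3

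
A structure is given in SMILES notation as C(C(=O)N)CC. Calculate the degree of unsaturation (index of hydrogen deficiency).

Atom tally by fragment:
  H2NOCCH2 → C:2 H:4 O:1 N:1
  CH2 → C:1 H:2
  CH3 → C:1 H:3
Element totals:
  C: 4
  H: 9
  N: 1
  O: 1
Molecular formula: C4H9NO.
DoU = (2C + 2 + N − H − X) / 2 = (2·4 + 2 + 1 − 9 − 0) / 2 = 1.

1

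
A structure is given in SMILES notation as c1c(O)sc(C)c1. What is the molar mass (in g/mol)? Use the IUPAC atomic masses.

Atom tally by fragment:
  thiophene ring core → C:4 H:4 S:1
  (− 2 ring H displaced by substituents)
  + OH → O:1 H:1
  + CH3 → C:1 H:3
Element totals:
  C: 5
  H: 6
  O: 1
  S: 1
Molecular formula: C5H6OS.
  M = 5(12.011) + 6(1.008) + 15.999 + 32.06
    = 60.055 + 6.048 + 15.999 + 32.060 = 114.162

114.16 g/mol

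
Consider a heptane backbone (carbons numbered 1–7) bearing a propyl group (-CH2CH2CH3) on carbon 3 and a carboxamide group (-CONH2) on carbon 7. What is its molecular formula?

Atom tally by fragment:
  CH3 → C:1 H:3
  CH2 → C:1 H:2
  CH(CH2CH2CH3) → C:4 H:8
  CH2 → C:1 H:2
  CH2 → C:1 H:2
  CH2 → C:1 H:2
  CH2CONH2 → C:2 H:4 O:1 N:1
Element totals:
  C: 11
  H: 23
  N: 1
  O: 1

C11H23NO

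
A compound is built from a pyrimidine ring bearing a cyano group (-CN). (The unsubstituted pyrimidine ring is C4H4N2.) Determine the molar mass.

Atom tally by fragment:
  pyrimidine ring core → C:4 H:4 N:2
  (− 1 ring H displaced by substituents)
  + CN → C:1 N:1
Element totals:
  C: 5
  H: 3
  N: 3
Molecular formula: C5H3N3.
  M = 5(12.011) + 3(1.008) + 3(14.007)
    = 60.055 + 3.024 + 42.021 = 105.100

105.10 g/mol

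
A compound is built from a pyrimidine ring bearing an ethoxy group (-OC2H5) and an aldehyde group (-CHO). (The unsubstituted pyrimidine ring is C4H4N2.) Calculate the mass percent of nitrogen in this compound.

Atom tally by fragment:
  pyrimidine ring core → C:4 H:4 N:2
  (− 2 ring H displaced by substituents)
  + OC2H5 → C:2 H:5 O:1
  + CHO → C:1 H:1 O:1
Element totals:
  C: 7
  H: 8
  N: 2
  O: 2
Molecular formula: C7H8N2O2.
Molar mass = 152.153 g/mol.
Mass from N: 2 × 14.007 = 28.014 g/mol.
%N = 28.014 / 152.153 × 100 = 18.41%.

18.41%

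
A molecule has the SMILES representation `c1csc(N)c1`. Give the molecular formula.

Atom tally by fragment:
  thiophene ring core → C:4 H:4 S:1
  (− 1 ring H displaced by substituents)
  + NH2 → N:1 H:2
Element totals:
  C: 4
  H: 5
  N: 1
  S: 1

C4H5NS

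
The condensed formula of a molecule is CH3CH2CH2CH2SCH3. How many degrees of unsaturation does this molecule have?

0

Atom tally by fragment:
  CH3 → C:1 H:3
  CH2 → C:1 H:2
  CH2 → C:1 H:2
  CH2SCH3 → C:2 H:5 S:1
Element totals:
  C: 5
  H: 12
  S: 1
Molecular formula: C5H12S.
DoU = (2C + 2 + N − H − X) / 2 = (2·5 + 2 + 0 − 12 − 0) / 2 = 0.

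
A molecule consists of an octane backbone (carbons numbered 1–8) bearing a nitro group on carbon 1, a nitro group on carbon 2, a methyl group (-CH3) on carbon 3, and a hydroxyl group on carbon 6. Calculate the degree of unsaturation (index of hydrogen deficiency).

2

Atom tally by fragment:
  O2NCH2 → C:1 H:2 N:1 O:2
  CH(NO2) → C:1 H:1 N:1 O:2
  CH(CH3) → C:2 H:4
  CH2 → C:1 H:2
  CH2 → C:1 H:2
  CH(OH) → C:1 H:2 O:1
  CH2 → C:1 H:2
  CH3 → C:1 H:3
Element totals:
  C: 9
  H: 18
  N: 2
  O: 5
Molecular formula: C9H18N2O5.
DoU = (2C + 2 + N − H − X) / 2 = (2·9 + 2 + 2 − 18 − 0) / 2 = 2.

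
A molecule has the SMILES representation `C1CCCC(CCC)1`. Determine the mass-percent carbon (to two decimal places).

Atom tally by fragment:
  cyclopentane ring core → C:5 H:10
  (− 1 ring H displaced by substituents)
  + CH2CH2CH3 → C:3 H:7
Element totals:
  C: 8
  H: 16
Molecular formula: C8H16.
Molar mass = 112.216 g/mol.
Mass from C: 8 × 12.011 = 96.088 g/mol.
%C = 96.088 / 112.216 × 100 = 85.63%.

85.63%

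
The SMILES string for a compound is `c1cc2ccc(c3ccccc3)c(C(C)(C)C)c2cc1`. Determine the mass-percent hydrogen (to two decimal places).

Atom tally by fragment:
  naphthalene ring system core → C:10 H:8
  (− 2 ring H displaced by substituents)
  + C6H5 → C:6 H:5
  + C(CH3)3 → C:4 H:9
Element totals:
  C: 20
  H: 20
Molecular formula: C20H20.
Molar mass = 260.380 g/mol.
Mass from H: 20 × 1.008 = 20.160 g/mol.
%H = 20.160 / 260.380 × 100 = 7.74%.

7.74%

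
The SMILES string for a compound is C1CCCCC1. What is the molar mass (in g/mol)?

84.16 g/mol

Atom tally by fragment:
  cyclohexane ring core → C:6 H:12
Element totals:
  C: 6
  H: 12
Molecular formula: C6H12.
  M = 6(12.011) + 12(1.008)
    = 72.066 + 12.096 = 84.162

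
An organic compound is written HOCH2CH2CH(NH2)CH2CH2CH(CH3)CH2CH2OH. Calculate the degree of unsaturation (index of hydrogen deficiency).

Element totals:
  C: 9
  H: 21
  N: 1
  O: 2
Molecular formula: C9H21NO2.
DoU = (2C + 2 + N − H − X) / 2 = (2·9 + 2 + 1 − 21 − 0) / 2 = 0.

0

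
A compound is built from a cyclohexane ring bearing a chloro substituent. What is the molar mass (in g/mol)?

Atom tally by fragment:
  cyclohexane ring core → C:6 H:12
  (− 1 ring H displaced by substituents)
  + Cl → Cl:1
Element totals:
  C: 6
  H: 11
  Cl: 1
Molecular formula: C6H11Cl.
  M = 6(12.011) + 11(1.008) + 35.45
    = 72.066 + 11.088 + 35.450 = 118.604

118.60 g/mol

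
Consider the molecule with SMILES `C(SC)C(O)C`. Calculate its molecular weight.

Atom tally by fragment:
  CH3SCH2 → C:2 H:5 S:1
  CH(OH) → C:1 H:2 O:1
  CH3 → C:1 H:3
Element totals:
  C: 4
  H: 10
  O: 1
  S: 1
Molecular formula: C4H10OS.
  M = 4(12.011) + 10(1.008) + 15.999 + 32.06
    = 48.044 + 10.080 + 15.999 + 32.060 = 106.183

106.18 g/mol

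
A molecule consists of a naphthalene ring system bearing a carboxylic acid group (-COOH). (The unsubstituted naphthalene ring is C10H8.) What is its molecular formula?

C11H8O2

Atom tally by fragment:
  naphthalene ring system core → C:10 H:8
  (− 1 ring H displaced by substituents)
  + COOH → C:1 H:1 O:2
Element totals:
  C: 11
  H: 8
  O: 2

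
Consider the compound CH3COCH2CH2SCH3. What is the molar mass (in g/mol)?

118.19 g/mol

Atom tally by fragment:
  CH3COCH2 → C:3 H:5 O:1
  CH2SCH3 → C:2 H:5 S:1
Element totals:
  C: 5
  H: 10
  O: 1
  S: 1
Molecular formula: C5H10OS.
  M = 5(12.011) + 10(1.008) + 15.999 + 32.06
    = 60.055 + 10.080 + 15.999 + 32.060 = 118.194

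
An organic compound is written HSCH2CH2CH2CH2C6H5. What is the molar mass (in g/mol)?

166.28 g/mol

Element totals:
  C: 10
  H: 14
  S: 1
Molecular formula: C10H14S.
  M = 10(12.011) + 14(1.008) + 32.06
    = 120.110 + 14.112 + 32.060 = 166.282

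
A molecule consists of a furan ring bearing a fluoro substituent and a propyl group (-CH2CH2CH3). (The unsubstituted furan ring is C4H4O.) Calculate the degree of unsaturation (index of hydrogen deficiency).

3

Atom tally by fragment:
  furan ring core → C:4 H:4 O:1
  (− 2 ring H displaced by substituents)
  + F → F:1
  + CH2CH2CH3 → C:3 H:7
Element totals:
  C: 7
  H: 9
  F: 1
  O: 1
Molecular formula: C7H9FO.
DoU = (2C + 2 + N − H − X) / 2 = (2·7 + 2 + 0 − 9 − 1) / 2 = 3.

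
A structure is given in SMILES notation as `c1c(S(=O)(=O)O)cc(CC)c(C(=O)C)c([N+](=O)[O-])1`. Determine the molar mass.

273.26 g/mol

Atom tally by fragment:
  benzene ring core → C:6 H:6
  (− 4 ring H displaced by substituents)
  + SO3H → S:1 O:3 H:1
  + C2H5 → C:2 H:5
  + COCH3 → C:2 H:3 O:1
  + NO2 → N:1 O:2
Element totals:
  C: 10
  H: 11
  N: 1
  O: 6
  S: 1
Molecular formula: C10H11NO6S.
  M = 10(12.011) + 11(1.008) + 14.007 + 6(15.999) + 32.06
    = 120.110 + 11.088 + 14.007 + 95.994 + 32.060 = 273.259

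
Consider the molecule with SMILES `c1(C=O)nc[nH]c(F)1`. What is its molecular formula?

Atom tally by fragment:
  imidazole ring core → C:3 H:4 N:2
  (− 2 ring H displaced by substituents)
  + CHO → C:1 H:1 O:1
  + F → F:1
Element totals:
  C: 4
  H: 3
  F: 1
  N: 2
  O: 1

C4H3FN2O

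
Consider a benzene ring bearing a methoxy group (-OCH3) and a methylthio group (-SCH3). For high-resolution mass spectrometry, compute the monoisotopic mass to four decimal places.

154.0452

Atom tally by fragment:
  benzene ring core → C:6 H:6
  (− 2 ring H displaced by substituents)
  + OCH3 → C:1 H:3 O:1
  + SCH3 → C:1 H:3 S:1
Element totals:
  C: 8
  H: 10
  O: 1
  S: 1
Molecular formula: C8H10OS.
  M = 8(12.0) + 10(1.007825) + 15.994915 + 31.972071
    = 96.000000 + 10.078250 + 15.994915 + 31.972071 = 154.045236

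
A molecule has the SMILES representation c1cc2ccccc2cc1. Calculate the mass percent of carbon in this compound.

93.71%

Atom tally by fragment:
  naphthalene ring system core → C:10 H:8
Element totals:
  C: 10
  H: 8
Molecular formula: C10H8.
Molar mass = 128.174 g/mol.
Mass from C: 10 × 12.011 = 120.110 g/mol.
%C = 120.110 / 128.174 × 100 = 93.71%.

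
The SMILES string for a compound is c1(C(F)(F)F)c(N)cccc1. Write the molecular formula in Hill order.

Atom tally by fragment:
  benzene ring core → C:6 H:6
  (− 2 ring H displaced by substituents)
  + CF3 → C:1 F:3
  + NH2 → N:1 H:2
Element totals:
  C: 7
  H: 6
  F: 3
  N: 1

C7H6F3N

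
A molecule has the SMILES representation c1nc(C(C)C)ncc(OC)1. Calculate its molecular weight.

Atom tally by fragment:
  pyrimidine ring core → C:4 H:4 N:2
  (− 2 ring H displaced by substituents)
  + CH(CH3)2 → C:3 H:7
  + OCH3 → C:1 H:3 O:1
Element totals:
  C: 8
  H: 12
  N: 2
  O: 1
Molecular formula: C8H12N2O.
  M = 8(12.011) + 12(1.008) + 2(14.007) + 15.999
    = 96.088 + 12.096 + 28.014 + 15.999 = 152.197

152.20 g/mol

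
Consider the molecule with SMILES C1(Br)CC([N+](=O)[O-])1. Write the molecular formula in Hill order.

Atom tally by fragment:
  cyclopropane ring core → C:3 H:6
  (− 2 ring H displaced by substituents)
  + Br → Br:1
  + NO2 → N:1 O:2
Element totals:
  C: 3
  H: 4
  Br: 1
  N: 1
  O: 2

C3H4BrNO2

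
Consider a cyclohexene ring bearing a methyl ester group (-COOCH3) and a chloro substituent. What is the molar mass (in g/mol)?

174.62 g/mol

Atom tally by fragment:
  cyclohexene ring core → C:6 H:10
  (− 2 ring H displaced by substituents)
  + COOCH3 → C:2 H:3 O:2
  + Cl → Cl:1
Element totals:
  C: 8
  H: 11
  Cl: 1
  O: 2
Molecular formula: C8H11ClO2.
  M = 8(12.011) + 11(1.008) + 35.45 + 2(15.999)
    = 96.088 + 11.088 + 35.450 + 31.998 = 174.624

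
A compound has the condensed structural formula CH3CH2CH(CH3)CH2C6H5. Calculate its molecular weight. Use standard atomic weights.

148.25 g/mol

Element totals:
  C: 11
  H: 16
Molecular formula: C11H16.
  M = 11(12.011) + 16(1.008)
    = 132.121 + 16.128 = 148.249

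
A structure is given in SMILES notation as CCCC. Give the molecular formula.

Atom tally by fragment:
  CH3 → C:1 H:3
  CH2 → C:1 H:2
  CH2 → C:1 H:2
  CH3 → C:1 H:3
Element totals:
  C: 4
  H: 10

C4H10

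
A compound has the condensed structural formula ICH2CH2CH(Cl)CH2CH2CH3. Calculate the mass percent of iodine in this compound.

Atom tally by fragment:
  ICH2 → C:1 H:2 I:1
  CH2 → C:1 H:2
  CH(Cl) → C:1 H:1 Cl:1
  CH2 → C:1 H:2
  CH2 → C:1 H:2
  CH3 → C:1 H:3
Element totals:
  C: 6
  H: 12
  Cl: 1
  I: 1
Molecular formula: C6H12ClI.
Molar mass = 246.516 g/mol.
Mass from I: 1 × 126.904 = 126.904 g/mol.
%I = 126.904 / 246.516 × 100 = 51.48%.

51.48%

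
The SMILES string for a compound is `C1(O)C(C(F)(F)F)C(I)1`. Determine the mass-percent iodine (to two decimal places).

50.36%

Atom tally by fragment:
  cyclopropane ring core → C:3 H:6
  (− 3 ring H displaced by substituents)
  + OH → O:1 H:1
  + CF3 → C:1 F:3
  + I → I:1
Element totals:
  C: 4
  H: 4
  F: 3
  I: 1
  O: 1
Molecular formula: C4H4F3IO.
Molar mass = 251.973 g/mol.
Mass from I: 1 × 126.904 = 126.904 g/mol.
%I = 126.904 / 251.973 × 100 = 50.36%.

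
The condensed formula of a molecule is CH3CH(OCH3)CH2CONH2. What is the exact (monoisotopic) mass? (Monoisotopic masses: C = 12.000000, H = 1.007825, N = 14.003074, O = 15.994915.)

Element totals:
  C: 5
  H: 11
  N: 1
  O: 2
Molecular formula: C5H11NO2.
  M = 5(12.0) + 11(1.007825) + 14.003074 + 2(15.994915)
    = 60.000000 + 11.086075 + 14.003074 + 31.989830 = 117.078979

117.0790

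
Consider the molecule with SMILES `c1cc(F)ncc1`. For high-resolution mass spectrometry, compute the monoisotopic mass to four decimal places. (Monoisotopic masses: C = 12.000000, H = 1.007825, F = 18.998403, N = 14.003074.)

Atom tally by fragment:
  pyridine ring core → C:5 H:5 N:1
  (− 1 ring H displaced by substituents)
  + F → F:1
Element totals:
  C: 5
  H: 4
  F: 1
  N: 1
Molecular formula: C5H4FN.
  M = 5(12.0) + 4(1.007825) + 18.998403 + 14.003074
    = 60.000000 + 4.031300 + 18.998403 + 14.003074 = 97.032777

97.0328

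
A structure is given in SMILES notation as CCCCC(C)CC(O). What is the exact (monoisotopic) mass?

Atom tally by fragment:
  CH3 → C:1 H:3
  CH2 → C:1 H:2
  CH2 → C:1 H:2
  CH2 → C:1 H:2
  CH(CH3) → C:2 H:4
  CH2 → C:1 H:2
  CH2OH → C:1 H:3 O:1
Element totals:
  C: 8
  H: 18
  O: 1
Molecular formula: C8H18O.
  M = 8(12.0) + 18(1.007825) + 15.994915
    = 96.000000 + 18.140850 + 15.994915 = 130.135765

130.1358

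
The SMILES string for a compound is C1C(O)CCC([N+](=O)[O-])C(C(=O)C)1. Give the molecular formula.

C8H13NO4

Atom tally by fragment:
  cyclohexane ring core → C:6 H:12
  (− 3 ring H displaced by substituents)
  + OH → O:1 H:1
  + NO2 → N:1 O:2
  + COCH3 → C:2 H:3 O:1
Element totals:
  C: 8
  H: 13
  N: 1
  O: 4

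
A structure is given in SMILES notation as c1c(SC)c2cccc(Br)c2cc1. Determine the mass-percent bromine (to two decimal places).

31.56%

Atom tally by fragment:
  naphthalene ring system core → C:10 H:8
  (− 2 ring H displaced by substituents)
  + SCH3 → C:1 H:3 S:1
  + Br → Br:1
Element totals:
  C: 11
  H: 9
  Br: 1
  S: 1
Molecular formula: C11H9BrS.
Molar mass = 253.157 g/mol.
Mass from Br: 1 × 79.904 = 79.904 g/mol.
%Br = 79.904 / 253.157 × 100 = 31.56%.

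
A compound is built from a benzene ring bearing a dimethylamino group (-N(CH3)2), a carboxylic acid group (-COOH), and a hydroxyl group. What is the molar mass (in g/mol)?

181.19 g/mol

Atom tally by fragment:
  benzene ring core → C:6 H:6
  (− 3 ring H displaced by substituents)
  + N(CH3)2 → N:1 C:2 H:6
  + COOH → C:1 H:1 O:2
  + OH → O:1 H:1
Element totals:
  C: 9
  H: 11
  N: 1
  O: 3
Molecular formula: C9H11NO3.
  M = 9(12.011) + 11(1.008) + 14.007 + 3(15.999)
    = 108.099 + 11.088 + 14.007 + 47.997 = 181.191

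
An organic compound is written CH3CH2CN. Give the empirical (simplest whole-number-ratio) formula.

C3H5N

Element totals:
  C: 3
  H: 5
  N: 1
Molecular formula: C3H5N.
gcd of subscripts (3, 5, 1) = 1, so the empirical formula equals the molecular formula.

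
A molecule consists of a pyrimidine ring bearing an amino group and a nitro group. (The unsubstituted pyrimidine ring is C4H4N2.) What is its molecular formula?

Atom tally by fragment:
  pyrimidine ring core → C:4 H:4 N:2
  (− 2 ring H displaced by substituents)
  + NH2 → N:1 H:2
  + NO2 → N:1 O:2
Element totals:
  C: 4
  H: 4
  N: 4
  O: 2

C4H4N4O2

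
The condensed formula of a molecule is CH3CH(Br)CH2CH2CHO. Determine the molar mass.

Element totals:
  C: 5
  H: 9
  Br: 1
  O: 1
Molecular formula: C5H9BrO.
  M = 5(12.011) + 9(1.008) + 79.904 + 15.999
    = 60.055 + 9.072 + 79.904 + 15.999 = 165.030

165.03 g/mol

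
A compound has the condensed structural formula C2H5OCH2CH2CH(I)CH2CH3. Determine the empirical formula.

C7H15IO

Atom tally by fragment:
  C2H5OCH2 → C:3 H:7 O:1
  CH2 → C:1 H:2
  CH(I) → C:1 H:1 I:1
  CH2 → C:1 H:2
  CH3 → C:1 H:3
Element totals:
  C: 7
  H: 15
  I: 1
  O: 1
Molecular formula: C7H15IO.
gcd of subscripts (7, 15, 1, 1) = 1, so the empirical formula equals the molecular formula.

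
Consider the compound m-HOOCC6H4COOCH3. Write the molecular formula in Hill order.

C9H8O4

Element totals:
  C: 9
  H: 8
  O: 4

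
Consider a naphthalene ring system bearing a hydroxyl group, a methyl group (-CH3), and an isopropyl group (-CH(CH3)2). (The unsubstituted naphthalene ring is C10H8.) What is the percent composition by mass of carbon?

Atom tally by fragment:
  naphthalene ring system core → C:10 H:8
  (− 3 ring H displaced by substituents)
  + OH → O:1 H:1
  + CH3 → C:1 H:3
  + CH(CH3)2 → C:3 H:7
Element totals:
  C: 14
  H: 16
  O: 1
Molecular formula: C14H16O.
Molar mass = 200.281 g/mol.
Mass from C: 14 × 12.011 = 168.154 g/mol.
%C = 168.154 / 200.281 × 100 = 83.96%.

83.96%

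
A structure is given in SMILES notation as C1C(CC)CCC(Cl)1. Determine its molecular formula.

Atom tally by fragment:
  cyclopentane ring core → C:5 H:10
  (− 2 ring H displaced by substituents)
  + C2H5 → C:2 H:5
  + Cl → Cl:1
Element totals:
  C: 7
  H: 13
  Cl: 1

C7H13Cl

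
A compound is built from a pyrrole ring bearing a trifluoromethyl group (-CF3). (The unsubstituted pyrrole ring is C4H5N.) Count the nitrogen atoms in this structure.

Atom tally by fragment:
  pyrrole ring core → C:4 H:5 N:1
  (− 1 ring H displaced by substituents)
  + CF3 → C:1 F:3
Element totals:
  C: 5
  H: 4
  F: 3
  N: 1

1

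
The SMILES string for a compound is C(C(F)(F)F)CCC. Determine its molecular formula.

C5H9F3

Atom tally by fragment:
  F3CCH2 → C:2 H:2 F:3
  CH2 → C:1 H:2
  CH2 → C:1 H:2
  CH3 → C:1 H:3
Element totals:
  C: 5
  H: 9
  F: 3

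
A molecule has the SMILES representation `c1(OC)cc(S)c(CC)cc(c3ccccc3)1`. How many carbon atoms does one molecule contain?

Atom tally by fragment:
  benzene ring core → C:6 H:6
  (− 4 ring H displaced by substituents)
  + OCH3 → C:1 H:3 O:1
  + SH → S:1 H:1
  + C2H5 → C:2 H:5
  + C6H5 → C:6 H:5
Element totals:
  C: 15
  H: 16
  O: 1
  S: 1

15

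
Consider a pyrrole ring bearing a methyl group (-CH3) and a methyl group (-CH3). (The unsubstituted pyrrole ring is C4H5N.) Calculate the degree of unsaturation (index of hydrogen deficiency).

Atom tally by fragment:
  pyrrole ring core → C:4 H:5 N:1
  (− 2 ring H displaced by substituents)
  + CH3 → C:1 H:3
  + CH3 → C:1 H:3
Element totals:
  C: 6
  H: 9
  N: 1
Molecular formula: C6H9N.
DoU = (2C + 2 + N − H − X) / 2 = (2·6 + 2 + 1 − 9 − 0) / 2 = 3.

3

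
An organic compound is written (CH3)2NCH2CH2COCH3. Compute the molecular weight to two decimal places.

Atom tally by fragment:
  (CH3)2NCH2 → C:3 H:8 N:1
  CH2COCH3 → C:3 H:5 O:1
Element totals:
  C: 6
  H: 13
  N: 1
  O: 1
Molecular formula: C6H13NO.
  M = 6(12.011) + 13(1.008) + 14.007 + 15.999
    = 72.066 + 13.104 + 14.007 + 15.999 = 115.176

115.18 g/mol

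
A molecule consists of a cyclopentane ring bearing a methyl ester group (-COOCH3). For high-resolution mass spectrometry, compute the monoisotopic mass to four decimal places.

Atom tally by fragment:
  cyclopentane ring core → C:5 H:10
  (− 1 ring H displaced by substituents)
  + COOCH3 → C:2 H:3 O:2
Element totals:
  C: 7
  H: 12
  O: 2
Molecular formula: C7H12O2.
  M = 7(12.0) + 12(1.007825) + 2(15.994915)
    = 84.000000 + 12.093900 + 31.989830 = 128.083730

128.0837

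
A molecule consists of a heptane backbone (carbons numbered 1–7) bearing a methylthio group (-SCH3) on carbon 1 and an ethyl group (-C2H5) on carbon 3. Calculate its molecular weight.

174.35 g/mol

Atom tally by fragment:
  CH3SCH2 → C:2 H:5 S:1
  CH2 → C:1 H:2
  CH(C2H5) → C:3 H:6
  CH2 → C:1 H:2
  CH2 → C:1 H:2
  CH2 → C:1 H:2
  CH3 → C:1 H:3
Element totals:
  C: 10
  H: 22
  S: 1
Molecular formula: C10H22S.
  M = 10(12.011) + 22(1.008) + 32.06
    = 120.110 + 22.176 + 32.060 = 174.346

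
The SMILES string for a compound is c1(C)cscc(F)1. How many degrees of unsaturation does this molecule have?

3

Atom tally by fragment:
  thiophene ring core → C:4 H:4 S:1
  (− 2 ring H displaced by substituents)
  + CH3 → C:1 H:3
  + F → F:1
Element totals:
  C: 5
  H: 5
  F: 1
  S: 1
Molecular formula: C5H5FS.
DoU = (2C + 2 + N − H − X) / 2 = (2·5 + 2 + 0 − 5 − 1) / 2 = 3.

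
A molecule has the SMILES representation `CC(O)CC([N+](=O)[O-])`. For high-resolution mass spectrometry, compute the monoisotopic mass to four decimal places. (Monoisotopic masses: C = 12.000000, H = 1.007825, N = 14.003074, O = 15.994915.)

Atom tally by fragment:
  CH3 → C:1 H:3
  CH(OH) → C:1 H:2 O:1
  CH2 → C:1 H:2
  CH2NO2 → C:1 H:2 N:1 O:2
Element totals:
  C: 4
  H: 9
  N: 1
  O: 3
Molecular formula: C4H9NO3.
  M = 4(12.0) + 9(1.007825) + 14.003074 + 3(15.994915)
    = 48.000000 + 9.070425 + 14.003074 + 47.984745 = 119.058244

119.0582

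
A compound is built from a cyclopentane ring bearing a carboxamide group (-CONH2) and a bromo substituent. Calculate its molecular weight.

192.06 g/mol

Atom tally by fragment:
  cyclopentane ring core → C:5 H:10
  (− 2 ring H displaced by substituents)
  + CONH2 → C:1 H:2 O:1 N:1
  + Br → Br:1
Element totals:
  C: 6
  H: 10
  Br: 1
  N: 1
  O: 1
Molecular formula: C6H10BrNO.
  M = 6(12.011) + 10(1.008) + 79.904 + 14.007 + 15.999
    = 72.066 + 10.080 + 79.904 + 14.007 + 15.999 = 192.056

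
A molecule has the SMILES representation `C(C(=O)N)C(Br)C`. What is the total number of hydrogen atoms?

Atom tally by fragment:
  H2NOCCH2 → C:2 H:4 O:1 N:1
  CH(Br) → C:1 H:1 Br:1
  CH3 → C:1 H:3
Element totals:
  C: 4
  H: 8
  Br: 1
  N: 1
  O: 1

8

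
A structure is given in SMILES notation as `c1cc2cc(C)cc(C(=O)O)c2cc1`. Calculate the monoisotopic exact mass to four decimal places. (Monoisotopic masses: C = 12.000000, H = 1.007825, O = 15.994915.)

186.0681

Atom tally by fragment:
  naphthalene ring system core → C:10 H:8
  (− 2 ring H displaced by substituents)
  + CH3 → C:1 H:3
  + COOH → C:1 H:1 O:2
Element totals:
  C: 12
  H: 10
  O: 2
Molecular formula: C12H10O2.
  M = 12(12.0) + 10(1.007825) + 2(15.994915)
    = 144.000000 + 10.078250 + 31.989830 = 186.068080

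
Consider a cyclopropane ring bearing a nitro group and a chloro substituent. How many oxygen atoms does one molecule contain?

2

Atom tally by fragment:
  cyclopropane ring core → C:3 H:6
  (− 2 ring H displaced by substituents)
  + NO2 → N:1 O:2
  + Cl → Cl:1
Element totals:
  C: 3
  H: 4
  Cl: 1
  N: 1
  O: 2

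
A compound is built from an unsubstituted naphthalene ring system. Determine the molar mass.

Atom tally by fragment:
  naphthalene ring system core → C:10 H:8
Element totals:
  C: 10
  H: 8
Molecular formula: C10H8.
  M = 10(12.011) + 8(1.008)
    = 120.110 + 8.064 = 128.174

128.17 g/mol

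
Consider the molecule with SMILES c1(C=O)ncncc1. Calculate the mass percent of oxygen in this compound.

14.80%

Atom tally by fragment:
  pyrimidine ring core → C:4 H:4 N:2
  (− 1 ring H displaced by substituents)
  + CHO → C:1 H:1 O:1
Element totals:
  C: 5
  H: 4
  N: 2
  O: 1
Molecular formula: C5H4N2O.
Molar mass = 108.100 g/mol.
Mass from O: 1 × 15.999 = 15.999 g/mol.
%O = 15.999 / 108.100 × 100 = 14.80%.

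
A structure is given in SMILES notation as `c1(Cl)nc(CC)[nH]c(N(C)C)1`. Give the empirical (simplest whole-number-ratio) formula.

C7H12ClN3

Atom tally by fragment:
  imidazole ring core → C:3 H:4 N:2
  (− 3 ring H displaced by substituents)
  + Cl → Cl:1
  + C2H5 → C:2 H:5
  + N(CH3)2 → N:1 C:2 H:6
Element totals:
  C: 7
  H: 12
  Cl: 1
  N: 3
Molecular formula: C7H12ClN3.
gcd of subscripts (7, 1, 12, 3) = 1, so the empirical formula equals the molecular formula.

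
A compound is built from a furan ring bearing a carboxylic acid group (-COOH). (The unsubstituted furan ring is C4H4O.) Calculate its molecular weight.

Atom tally by fragment:
  furan ring core → C:4 H:4 O:1
  (− 1 ring H displaced by substituents)
  + COOH → C:1 H:1 O:2
Element totals:
  C: 5
  H: 4
  O: 3
Molecular formula: C5H4O3.
  M = 5(12.011) + 4(1.008) + 3(15.999)
    = 60.055 + 4.032 + 47.997 = 112.084

112.08 g/mol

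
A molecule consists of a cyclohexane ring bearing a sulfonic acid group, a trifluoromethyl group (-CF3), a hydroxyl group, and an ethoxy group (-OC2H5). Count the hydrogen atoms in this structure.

Atom tally by fragment:
  cyclohexane ring core → C:6 H:12
  (− 4 ring H displaced by substituents)
  + SO3H → S:1 O:3 H:1
  + CF3 → C:1 F:3
  + OH → O:1 H:1
  + OC2H5 → C:2 H:5 O:1
Element totals:
  C: 9
  H: 15
  F: 3
  O: 5
  S: 1

15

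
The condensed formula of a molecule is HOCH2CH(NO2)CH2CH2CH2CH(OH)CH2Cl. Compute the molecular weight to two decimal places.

Element totals:
  C: 7
  H: 14
  Cl: 1
  N: 1
  O: 4
Molecular formula: C7H14ClNO4.
  M = 7(12.011) + 14(1.008) + 35.45 + 14.007 + 4(15.999)
    = 84.077 + 14.112 + 35.450 + 14.007 + 63.996 = 211.642

211.64 g/mol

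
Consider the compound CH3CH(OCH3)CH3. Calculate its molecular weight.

Atom tally by fragment:
  CH3 → C:1 H:3
  CH(OCH3) → C:2 H:4 O:1
  CH3 → C:1 H:3
Element totals:
  C: 4
  H: 10
  O: 1
Molecular formula: C4H10O.
  M = 4(12.011) + 10(1.008) + 15.999
    = 48.044 + 10.080 + 15.999 = 74.123

74.12 g/mol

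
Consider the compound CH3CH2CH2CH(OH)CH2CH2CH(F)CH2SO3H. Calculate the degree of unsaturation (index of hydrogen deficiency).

Element totals:
  C: 8
  H: 17
  F: 1
  O: 4
  S: 1
Molecular formula: C8H17FO4S.
DoU = (2C + 2 + N − H − X) / 2 = (2·8 + 2 + 0 − 17 − 1) / 2 = 0.

0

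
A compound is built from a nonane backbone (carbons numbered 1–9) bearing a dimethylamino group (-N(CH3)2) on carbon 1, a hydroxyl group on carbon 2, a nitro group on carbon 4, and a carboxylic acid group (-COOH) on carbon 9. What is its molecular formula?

Atom tally by fragment:
  (CH3)2NCH2 → C:3 H:8 N:1
  CH(OH) → C:1 H:2 O:1
  CH2 → C:1 H:2
  CH(NO2) → C:1 H:1 N:1 O:2
  CH2 → C:1 H:2
  CH2 → C:1 H:2
  CH2 → C:1 H:2
  CH2 → C:1 H:2
  CH2COOH → C:2 H:3 O:2
Element totals:
  C: 12
  H: 24
  N: 2
  O: 5

C12H24N2O5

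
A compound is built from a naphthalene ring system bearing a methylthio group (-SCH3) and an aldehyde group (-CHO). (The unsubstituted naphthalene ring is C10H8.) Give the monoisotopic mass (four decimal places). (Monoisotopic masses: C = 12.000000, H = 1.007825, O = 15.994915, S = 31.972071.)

202.0452

Atom tally by fragment:
  naphthalene ring system core → C:10 H:8
  (− 2 ring H displaced by substituents)
  + SCH3 → C:1 H:3 S:1
  + CHO → C:1 H:1 O:1
Element totals:
  C: 12
  H: 10
  O: 1
  S: 1
Molecular formula: C12H10OS.
  M = 12(12.0) + 10(1.007825) + 15.994915 + 31.972071
    = 144.000000 + 10.078250 + 15.994915 + 31.972071 = 202.045236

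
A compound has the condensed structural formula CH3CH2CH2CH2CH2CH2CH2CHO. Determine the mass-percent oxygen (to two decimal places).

12.48%

Atom tally by fragment:
  CH3 → C:1 H:3
  CH2 → C:1 H:2
  CH2 → C:1 H:2
  CH2 → C:1 H:2
  CH2 → C:1 H:2
  CH2 → C:1 H:2
  CH2CHO → C:2 H:3 O:1
Element totals:
  C: 8
  H: 16
  O: 1
Molecular formula: C8H16O.
Molar mass = 128.215 g/mol.
Mass from O: 1 × 15.999 = 15.999 g/mol.
%O = 15.999 / 128.215 × 100 = 12.48%.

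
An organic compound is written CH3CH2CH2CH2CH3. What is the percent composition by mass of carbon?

Atom tally by fragment:
  CH3 → C:1 H:3
  CH2 → C:1 H:2
  CH2 → C:1 H:2
  CH2 → C:1 H:2
  CH3 → C:1 H:3
Element totals:
  C: 5
  H: 12
Molecular formula: C5H12.
Molar mass = 72.151 g/mol.
Mass from C: 5 × 12.011 = 60.055 g/mol.
%C = 60.055 / 72.151 × 100 = 83.24%.

83.24%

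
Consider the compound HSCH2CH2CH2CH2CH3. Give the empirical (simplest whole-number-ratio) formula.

C5H12S

Atom tally by fragment:
  HSCH2 → C:1 H:3 S:1
  CH2 → C:1 H:2
  CH2 → C:1 H:2
  CH2 → C:1 H:2
  CH3 → C:1 H:3
Element totals:
  C: 5
  H: 12
  S: 1
Molecular formula: C5H12S.
gcd of subscripts (5, 12, 1) = 1, so the empirical formula equals the molecular formula.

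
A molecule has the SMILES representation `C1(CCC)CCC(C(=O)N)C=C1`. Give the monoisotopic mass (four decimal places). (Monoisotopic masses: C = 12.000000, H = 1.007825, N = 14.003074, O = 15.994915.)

167.1310

Atom tally by fragment:
  cyclohexene ring core → C:6 H:10
  (− 2 ring H displaced by substituents)
  + CH2CH2CH3 → C:3 H:7
  + CONH2 → C:1 H:2 O:1 N:1
Element totals:
  C: 10
  H: 17
  N: 1
  O: 1
Molecular formula: C10H17NO.
  M = 10(12.0) + 17(1.007825) + 14.003074 + 15.994915
    = 120.000000 + 17.133025 + 14.003074 + 15.994915 = 167.131014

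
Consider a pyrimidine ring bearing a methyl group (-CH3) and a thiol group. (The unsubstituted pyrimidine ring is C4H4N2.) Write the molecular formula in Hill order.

Atom tally by fragment:
  pyrimidine ring core → C:4 H:4 N:2
  (− 2 ring H displaced by substituents)
  + CH3 → C:1 H:3
  + SH → S:1 H:1
Element totals:
  C: 5
  H: 6
  N: 2
  S: 1

C5H6N2S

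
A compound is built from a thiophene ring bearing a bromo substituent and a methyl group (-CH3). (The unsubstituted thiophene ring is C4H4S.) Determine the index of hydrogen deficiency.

Atom tally by fragment:
  thiophene ring core → C:4 H:4 S:1
  (− 2 ring H displaced by substituents)
  + Br → Br:1
  + CH3 → C:1 H:3
Element totals:
  C: 5
  H: 5
  Br: 1
  S: 1
Molecular formula: C5H5BrS.
DoU = (2C + 2 + N − H − X) / 2 = (2·5 + 2 + 0 − 5 − 1) / 2 = 3.

3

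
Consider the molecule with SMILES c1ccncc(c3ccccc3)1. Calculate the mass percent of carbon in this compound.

85.13%

Atom tally by fragment:
  pyridine ring core → C:5 H:5 N:1
  (− 1 ring H displaced by substituents)
  + C6H5 → C:6 H:5
Element totals:
  C: 11
  H: 9
  N: 1
Molecular formula: C11H9N.
Molar mass = 155.200 g/mol.
Mass from C: 11 × 12.011 = 132.121 g/mol.
%C = 132.121 / 155.200 × 100 = 85.13%.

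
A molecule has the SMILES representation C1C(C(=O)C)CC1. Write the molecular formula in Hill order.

C6H10O

Atom tally by fragment:
  cyclobutane ring core → C:4 H:8
  (− 1 ring H displaced by substituents)
  + COCH3 → C:2 H:3 O:1
Element totals:
  C: 6
  H: 10
  O: 1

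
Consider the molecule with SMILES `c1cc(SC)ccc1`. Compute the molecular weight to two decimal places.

Atom tally by fragment:
  benzene ring core → C:6 H:6
  (− 1 ring H displaced by substituents)
  + SCH3 → C:1 H:3 S:1
Element totals:
  C: 7
  H: 8
  S: 1
Molecular formula: C7H8S.
  M = 7(12.011) + 8(1.008) + 32.06
    = 84.077 + 8.064 + 32.060 = 124.201

124.20 g/mol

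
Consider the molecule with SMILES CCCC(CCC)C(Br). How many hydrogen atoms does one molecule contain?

Atom tally by fragment:
  CH3 → C:1 H:3
  CH2 → C:1 H:2
  CH2 → C:1 H:2
  CH(CH2CH2CH3) → C:4 H:8
  CH2Br → C:1 H:2 Br:1
Element totals:
  C: 8
  H: 17
  Br: 1

17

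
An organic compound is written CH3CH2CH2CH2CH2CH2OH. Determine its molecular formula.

C6H14O

Atom tally by fragment:
  CH3 → C:1 H:3
  CH2 → C:1 H:2
  CH2 → C:1 H:2
  CH2 → C:1 H:2
  CH2 → C:1 H:2
  CH2OH → C:1 H:3 O:1
Element totals:
  C: 6
  H: 14
  O: 1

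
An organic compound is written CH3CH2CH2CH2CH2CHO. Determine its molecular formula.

C6H12O

Atom tally by fragment:
  CH3 → C:1 H:3
  CH2 → C:1 H:2
  CH2 → C:1 H:2
  CH2 → C:1 H:2
  CH2CHO → C:2 H:3 O:1
Element totals:
  C: 6
  H: 12
  O: 1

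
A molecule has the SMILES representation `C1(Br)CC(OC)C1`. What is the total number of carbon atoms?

5

Atom tally by fragment:
  cyclobutane ring core → C:4 H:8
  (− 2 ring H displaced by substituents)
  + Br → Br:1
  + OCH3 → C:1 H:3 O:1
Element totals:
  C: 5
  H: 9
  Br: 1
  O: 1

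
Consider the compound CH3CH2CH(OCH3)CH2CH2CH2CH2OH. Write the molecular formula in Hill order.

Atom tally by fragment:
  CH3 → C:1 H:3
  CH2 → C:1 H:2
  CH(OCH3) → C:2 H:4 O:1
  CH2 → C:1 H:2
  CH2 → C:1 H:2
  CH2 → C:1 H:2
  CH2OH → C:1 H:3 O:1
Element totals:
  C: 8
  H: 18
  O: 2

C8H18O2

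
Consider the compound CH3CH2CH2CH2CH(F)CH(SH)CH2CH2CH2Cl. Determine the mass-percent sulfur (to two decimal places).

Element totals:
  C: 9
  H: 18
  Cl: 1
  F: 1
  S: 1
Molecular formula: C9H18ClFS.
Molar mass = 212.751 g/mol.
Mass from S: 1 × 32.06 = 32.060 g/mol.
%S = 32.060 / 212.751 × 100 = 15.07%.

15.07%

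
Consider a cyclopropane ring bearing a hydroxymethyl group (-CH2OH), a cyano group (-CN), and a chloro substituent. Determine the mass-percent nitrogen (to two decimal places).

10.65%

Atom tally by fragment:
  cyclopropane ring core → C:3 H:6
  (− 3 ring H displaced by substituents)
  + CH2OH → C:1 H:3 O:1
  + CN → C:1 N:1
  + Cl → Cl:1
Element totals:
  C: 5
  H: 6
  Cl: 1
  N: 1
  O: 1
Molecular formula: C5H6ClNO.
Molar mass = 131.559 g/mol.
Mass from N: 1 × 14.007 = 14.007 g/mol.
%N = 14.007 / 131.559 × 100 = 10.65%.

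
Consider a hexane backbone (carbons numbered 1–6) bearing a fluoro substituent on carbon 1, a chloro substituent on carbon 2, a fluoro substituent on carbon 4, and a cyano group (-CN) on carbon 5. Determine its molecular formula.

C7H10ClF2N

Atom tally by fragment:
  FCH2 → C:1 H:2 F:1
  CH(Cl) → C:1 H:1 Cl:1
  CH2 → C:1 H:2
  CH(F) → C:1 H:1 F:1
  CH(CN) → C:2 H:1 N:1
  CH3 → C:1 H:3
Element totals:
  C: 7
  H: 10
  Cl: 1
  F: 2
  N: 1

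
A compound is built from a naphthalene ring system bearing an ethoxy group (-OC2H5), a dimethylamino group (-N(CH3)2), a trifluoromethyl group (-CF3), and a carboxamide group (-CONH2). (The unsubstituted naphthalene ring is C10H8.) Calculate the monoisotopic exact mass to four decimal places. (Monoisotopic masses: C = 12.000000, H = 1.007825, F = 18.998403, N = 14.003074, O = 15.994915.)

326.1242

Atom tally by fragment:
  naphthalene ring system core → C:10 H:8
  (− 4 ring H displaced by substituents)
  + OC2H5 → C:2 H:5 O:1
  + N(CH3)2 → N:1 C:2 H:6
  + CF3 → C:1 F:3
  + CONH2 → C:1 H:2 O:1 N:1
Element totals:
  C: 16
  H: 17
  F: 3
  N: 2
  O: 2
Molecular formula: C16H17F3N2O2.
  M = 16(12.0) + 17(1.007825) + 3(18.998403) + 2(14.003074) + 2(15.994915)
    = 192.000000 + 17.133025 + 56.995209 + 28.006148 + 31.989830 = 326.124212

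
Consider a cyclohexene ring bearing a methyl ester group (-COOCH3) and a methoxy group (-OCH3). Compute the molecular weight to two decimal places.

Atom tally by fragment:
  cyclohexene ring core → C:6 H:10
  (− 2 ring H displaced by substituents)
  + COOCH3 → C:2 H:3 O:2
  + OCH3 → C:1 H:3 O:1
Element totals:
  C: 9
  H: 14
  O: 3
Molecular formula: C9H14O3.
  M = 9(12.011) + 14(1.008) + 3(15.999)
    = 108.099 + 14.112 + 47.997 = 170.208

170.21 g/mol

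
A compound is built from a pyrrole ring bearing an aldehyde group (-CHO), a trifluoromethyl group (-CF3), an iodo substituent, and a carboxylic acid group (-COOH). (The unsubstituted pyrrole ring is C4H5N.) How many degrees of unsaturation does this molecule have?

Atom tally by fragment:
  pyrrole ring core → C:4 H:5 N:1
  (− 4 ring H displaced by substituents)
  + CHO → C:1 H:1 O:1
  + CF3 → C:1 F:3
  + I → I:1
  + COOH → C:1 H:1 O:2
Element totals:
  C: 7
  H: 3
  F: 3
  I: 1
  N: 1
  O: 3
Molecular formula: C7H3F3INO3.
DoU = (2C + 2 + N − H − X) / 2 = (2·7 + 2 + 1 − 3 − 4) / 2 = 5.

5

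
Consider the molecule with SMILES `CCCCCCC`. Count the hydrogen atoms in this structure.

Atom tally by fragment:
  CH3 → C:1 H:3
  CH2 → C:1 H:2
  CH2 → C:1 H:2
  CH2 → C:1 H:2
  CH2 → C:1 H:2
  CH2 → C:1 H:2
  CH3 → C:1 H:3
Element totals:
  C: 7
  H: 16

16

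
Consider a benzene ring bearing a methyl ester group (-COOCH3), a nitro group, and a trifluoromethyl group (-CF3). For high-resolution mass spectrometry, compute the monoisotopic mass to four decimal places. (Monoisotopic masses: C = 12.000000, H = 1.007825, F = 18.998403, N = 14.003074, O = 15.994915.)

Atom tally by fragment:
  benzene ring core → C:6 H:6
  (− 3 ring H displaced by substituents)
  + COOCH3 → C:2 H:3 O:2
  + NO2 → N:1 O:2
  + CF3 → C:1 F:3
Element totals:
  C: 9
  H: 6
  F: 3
  N: 1
  O: 4
Molecular formula: C9H6F3NO4.
  M = 9(12.0) + 6(1.007825) + 3(18.998403) + 14.003074 + 4(15.994915)
    = 108.000000 + 6.046950 + 56.995209 + 14.003074 + 63.979660 = 249.024893

249.0249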